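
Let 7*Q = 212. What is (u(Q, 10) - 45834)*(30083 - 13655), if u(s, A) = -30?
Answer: -753453792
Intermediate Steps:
Q = 212/7 (Q = (⅐)*212 = 212/7 ≈ 30.286)
(u(Q, 10) - 45834)*(30083 - 13655) = (-30 - 45834)*(30083 - 13655) = -45864*16428 = -753453792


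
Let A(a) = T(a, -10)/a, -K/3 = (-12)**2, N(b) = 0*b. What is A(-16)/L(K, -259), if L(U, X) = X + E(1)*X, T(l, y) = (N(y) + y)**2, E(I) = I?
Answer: 25/2072 ≈ 0.012066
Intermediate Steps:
N(b) = 0
T(l, y) = y**2 (T(l, y) = (0 + y)**2 = y**2)
K = -432 (K = -3*(-12)**2 = -3*144 = -432)
A(a) = 100/a (A(a) = (-10)**2/a = 100/a)
L(U, X) = 2*X (L(U, X) = X + 1*X = X + X = 2*X)
A(-16)/L(K, -259) = (100/(-16))/((2*(-259))) = (100*(-1/16))/(-518) = -25/4*(-1/518) = 25/2072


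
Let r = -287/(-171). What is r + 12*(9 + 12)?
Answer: 43379/171 ≈ 253.68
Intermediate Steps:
r = 287/171 (r = -287*(-1/171) = 287/171 ≈ 1.6784)
r + 12*(9 + 12) = 287/171 + 12*(9 + 12) = 287/171 + 12*21 = 287/171 + 252 = 43379/171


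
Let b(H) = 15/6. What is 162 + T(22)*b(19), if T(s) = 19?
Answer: 419/2 ≈ 209.50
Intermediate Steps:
b(H) = 5/2 (b(H) = 15*(1/6) = 5/2)
162 + T(22)*b(19) = 162 + 19*(5/2) = 162 + 95/2 = 419/2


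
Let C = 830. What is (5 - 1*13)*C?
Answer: -6640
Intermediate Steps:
(5 - 1*13)*C = (5 - 1*13)*830 = (5 - 13)*830 = -8*830 = -6640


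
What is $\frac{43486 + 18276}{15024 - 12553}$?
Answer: $\frac{61762}{2471} \approx 24.995$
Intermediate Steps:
$\frac{43486 + 18276}{15024 - 12553} = \frac{61762}{2471}$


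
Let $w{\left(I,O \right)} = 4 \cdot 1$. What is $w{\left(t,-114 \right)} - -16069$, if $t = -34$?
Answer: $16073$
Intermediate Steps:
$w{\left(I,O \right)} = 4$
$w{\left(t,-114 \right)} - -16069 = 4 - -16069 = 4 + 16069 = 16073$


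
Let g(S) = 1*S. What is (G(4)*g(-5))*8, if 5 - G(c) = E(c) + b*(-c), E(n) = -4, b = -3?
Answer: 120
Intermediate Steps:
g(S) = S
G(c) = 9 - 3*c (G(c) = 5 - (-4 - (-3)*c) = 5 - (-4 + 3*c) = 5 + (4 - 3*c) = 9 - 3*c)
(G(4)*g(-5))*8 = ((9 - 3*4)*(-5))*8 = ((9 - 12)*(-5))*8 = -3*(-5)*8 = 15*8 = 120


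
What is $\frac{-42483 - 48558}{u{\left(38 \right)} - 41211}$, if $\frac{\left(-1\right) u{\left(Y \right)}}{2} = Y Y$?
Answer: $\frac{91041}{44099} \approx 2.0645$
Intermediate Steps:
$u{\left(Y \right)} = - 2 Y^{2}$ ($u{\left(Y \right)} = - 2 Y Y = - 2 Y^{2}$)
$\frac{-42483 - 48558}{u{\left(38 \right)} - 41211} = \frac{-42483 - 48558}{- 2 \cdot 38^{2} - 41211} = - \frac{91041}{\left(-2\right) 1444 - 41211} = - \frac{91041}{-2888 - 41211} = - \frac{91041}{-44099} = \left(-91041\right) \left(- \frac{1}{44099}\right) = \frac{91041}{44099}$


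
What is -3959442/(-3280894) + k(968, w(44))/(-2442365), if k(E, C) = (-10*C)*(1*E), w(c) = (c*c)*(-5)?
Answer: -29775723938527/801314067431 ≈ -37.159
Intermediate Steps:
w(c) = -5*c² (w(c) = c²*(-5) = -5*c²)
k(E, C) = -10*C*E (k(E, C) = (-10*C)*E = -10*C*E)
-3959442/(-3280894) + k(968, w(44))/(-2442365) = -3959442/(-3280894) - 10*(-5*44²)*968/(-2442365) = -3959442*(-1/3280894) - 10*(-5*1936)*968*(-1/2442365) = 1979721/1640447 - 10*(-9680)*968*(-1/2442365) = 1979721/1640447 + 93702400*(-1/2442365) = 1979721/1640447 - 18740480/488473 = -29775723938527/801314067431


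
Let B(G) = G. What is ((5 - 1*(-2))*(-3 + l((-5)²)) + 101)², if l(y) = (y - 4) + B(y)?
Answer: 161604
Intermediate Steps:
l(y) = -4 + 2*y (l(y) = (y - 4) + y = (-4 + y) + y = -4 + 2*y)
((5 - 1*(-2))*(-3 + l((-5)²)) + 101)² = ((5 - 1*(-2))*(-3 + (-4 + 2*(-5)²)) + 101)² = ((5 + 2)*(-3 + (-4 + 2*25)) + 101)² = (7*(-3 + (-4 + 50)) + 101)² = (7*(-3 + 46) + 101)² = (7*43 + 101)² = (301 + 101)² = 402² = 161604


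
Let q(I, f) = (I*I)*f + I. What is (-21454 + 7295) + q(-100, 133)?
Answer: 1315741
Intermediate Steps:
q(I, f) = I + f*I² (q(I, f) = I²*f + I = f*I² + I = I + f*I²)
(-21454 + 7295) + q(-100, 133) = (-21454 + 7295) - 100*(1 - 100*133) = -14159 - 100*(1 - 13300) = -14159 - 100*(-13299) = -14159 + 1329900 = 1315741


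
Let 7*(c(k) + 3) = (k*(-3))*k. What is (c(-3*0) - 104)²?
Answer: 11449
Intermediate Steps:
c(k) = -3 - 3*k²/7 (c(k) = -3 + ((k*(-3))*k)/7 = -3 + ((-3*k)*k)/7 = -3 + (-3*k²)/7 = -3 - 3*k²/7)
(c(-3*0) - 104)² = ((-3 - 3*(-3*0)²/7) - 104)² = ((-3 - 3/7*0²) - 104)² = ((-3 - 3/7*0) - 104)² = ((-3 + 0) - 104)² = (-3 - 104)² = (-107)² = 11449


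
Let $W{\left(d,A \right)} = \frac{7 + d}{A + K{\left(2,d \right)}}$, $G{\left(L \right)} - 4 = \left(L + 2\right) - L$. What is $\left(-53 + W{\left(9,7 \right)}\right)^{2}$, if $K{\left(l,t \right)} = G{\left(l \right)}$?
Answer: $\frac{452929}{169} \approx 2680.1$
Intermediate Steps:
$G{\left(L \right)} = 6$ ($G{\left(L \right)} = 4 + \left(\left(L + 2\right) - L\right) = 4 + \left(\left(2 + L\right) - L\right) = 4 + 2 = 6$)
$K{\left(l,t \right)} = 6$
$W{\left(d,A \right)} = \frac{7 + d}{6 + A}$ ($W{\left(d,A \right)} = \frac{7 + d}{A + 6} = \frac{7 + d}{6 + A}$)
$\left(-53 + W{\left(9,7 \right)}\right)^{2} = \left(-53 + \frac{7 + 9}{6 + 7}\right)^{2} = \left(-53 + \frac{1}{13} \cdot 16\right)^{2} = \left(-53 + \frac{16}{13}\right)^{2} = \left(- \frac{673}{13}\right)^{2} = \frac{452929}{169}$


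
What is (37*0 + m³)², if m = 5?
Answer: 15625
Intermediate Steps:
(37*0 + m³)² = (37*0 + 5³)² = (0 + 125)² = 125² = 15625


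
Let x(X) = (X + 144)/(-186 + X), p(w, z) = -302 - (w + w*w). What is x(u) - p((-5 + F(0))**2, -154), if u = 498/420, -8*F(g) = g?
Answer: 12305861/12937 ≈ 951.21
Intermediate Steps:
F(g) = -g/8
u = 83/70 (u = 498*(1/420) = 83/70 ≈ 1.1857)
p(w, z) = -302 - w - w**2 (p(w, z) = -302 - (w + w**2) = -302 + (-w - w**2) = -302 - w - w**2)
x(X) = (144 + X)/(-186 + X)
x(u) - p((-5 + F(0))**2, -154) = (144 + 83/70)/(-186 + 83/70) - (-302 - (-5 - 1/8*0)**2 - ((-5 - 1/8*0)**2)**2) = (10163/70)/(-12937/70) - (-302 - (-5 + 0)**2 - ((-5 + 0)**2)**2) = -70/12937*10163/70 - (-302 - 1*(-5)**2 - ((-5)**2)**2) = -10163/12937 - (-302 - 1*25 - 1*25**2) = -10163/12937 - (-302 - 25 - 1*625) = -10163/12937 - (-302 - 25 - 625) = -10163/12937 - 1*(-952) = -10163/12937 + 952 = 12305861/12937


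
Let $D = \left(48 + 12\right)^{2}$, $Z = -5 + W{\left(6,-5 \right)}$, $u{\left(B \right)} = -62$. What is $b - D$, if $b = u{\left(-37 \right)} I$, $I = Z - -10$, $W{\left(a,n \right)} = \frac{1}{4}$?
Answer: $- \frac{7851}{2} \approx -3925.5$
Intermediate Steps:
$W{\left(a,n \right)} = \frac{1}{4}$
$Z = - \frac{19}{4}$ ($Z = -5 + \frac{1}{4} = - \frac{19}{4} \approx -4.75$)
$I = \frac{21}{4}$ ($I = - \frac{19}{4} - -10 = - \frac{19}{4} + 10 = \frac{21}{4} \approx 5.25$)
$b = - \frac{651}{2}$ ($b = \left(-62\right) \frac{21}{4} = - \frac{651}{2} \approx -325.5$)
$D = 3600$ ($D = 60^{2} = 3600$)
$b - D = - \frac{651}{2} - 3600 = - \frac{7851}{2}$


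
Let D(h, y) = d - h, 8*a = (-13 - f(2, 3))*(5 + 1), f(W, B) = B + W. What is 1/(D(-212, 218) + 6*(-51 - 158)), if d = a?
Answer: -2/2111 ≈ -0.00094742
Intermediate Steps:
a = -27/2 (a = ((-13 - (3 + 2))*(5 + 1))/8 = ((-13 - 1*5)*6)/8 = ((-13 - 5)*6)/8 = (-18*6)/8 = (⅛)*(-108) = -27/2 ≈ -13.500)
d = -27/2 ≈ -13.500
D(h, y) = -27/2 - h
1/(D(-212, 218) + 6*(-51 - 158)) = 1/((-27/2 - 1*(-212)) + 6*(-51 - 158)) = 1/((-27/2 + 212) + 6*(-209)) = 1/(397/2 - 1254) = 1/(-2111/2) = -2/2111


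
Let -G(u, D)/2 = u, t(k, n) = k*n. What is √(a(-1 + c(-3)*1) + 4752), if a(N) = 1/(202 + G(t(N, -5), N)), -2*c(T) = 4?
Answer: √35145835/86 ≈ 68.935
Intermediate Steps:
G(u, D) = -2*u
c(T) = -2 (c(T) = -½*4 = -2)
a(N) = 1/(202 + 10*N) (a(N) = 1/(202 - 2*N*(-5)) = 1/(202 - (-10)*N) = 1/(202 + 10*N))
√(a(-1 + c(-3)*1) + 4752) = √(1/(2*(101 + 5*(-1 - 2*1))) + 4752) = √(1/(2*(101 + 5*(-1 - 2))) + 4752) = √(1/(2*(101 + 5*(-3))) + 4752) = √(1/(2*(101 - 15)) + 4752) = √((½)/86 + 4752) = √((½)*(1/86) + 4752) = √(1/172 + 4752) = √(817345/172) = √35145835/86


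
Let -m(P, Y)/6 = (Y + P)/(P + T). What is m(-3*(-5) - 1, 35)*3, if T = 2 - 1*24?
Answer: 441/4 ≈ 110.25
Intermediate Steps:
T = -22 (T = 2 - 24 = -22)
m(P, Y) = -6*(P + Y)/(-22 + P) (m(P, Y) = -6*(Y + P)/(P - 22) = -6*(P + Y)/(-22 + P))
m(-3*(-5) - 1, 35)*3 = (6*(-(-3*(-5) - 1) - 1*35)/(-22 + (-3*(-5) - 1)))*3 = (6*(-(15 - 1) - 35)/(-22 + (15 - 1)))*3 = (6*(-1*14 - 35)/(-22 + 14))*3 = (6*(-14 - 35)/(-8))*3 = (6*(-⅛)*(-49))*3 = (147/4)*3 = 441/4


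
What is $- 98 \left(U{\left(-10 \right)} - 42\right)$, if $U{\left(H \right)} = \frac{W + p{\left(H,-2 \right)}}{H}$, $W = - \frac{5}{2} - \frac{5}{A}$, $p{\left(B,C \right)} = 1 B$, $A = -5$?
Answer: $\frac{40033}{10} \approx 4003.3$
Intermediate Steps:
$p{\left(B,C \right)} = B$
$W = - \frac{3}{2}$ ($W = - \frac{5}{2} - \frac{5}{-5} = \left(-5\right) \frac{1}{2} - -1 = - \frac{5}{2} + 1 = - \frac{3}{2} \approx -1.5$)
$U{\left(H \right)} = \frac{- \frac{3}{2} + H}{H}$
$- 98 \left(U{\left(-10 \right)} - 42\right) = - 98 \left(\frac{- \frac{3}{2} - 10}{-10} - 42\right) = - 98 \left(\left(- \frac{1}{10}\right) \left(- \frac{23}{2}\right) - 42\right) = - 98 \left(\frac{23}{20} - 42\right) = \left(-98\right) \left(- \frac{817}{20}\right) = \frac{40033}{10}$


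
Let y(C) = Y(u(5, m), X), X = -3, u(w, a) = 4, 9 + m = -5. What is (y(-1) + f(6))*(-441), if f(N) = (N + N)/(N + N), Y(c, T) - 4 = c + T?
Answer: -2646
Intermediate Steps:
m = -14 (m = -9 - 5 = -14)
Y(c, T) = 4 + T + c (Y(c, T) = 4 + (c + T) = 4 + (T + c) = 4 + T + c)
y(C) = 5 (y(C) = 4 - 3 + 4 = 5)
f(N) = 1 (f(N) = (2*N)/((2*N)) = (2*N)*(1/(2*N)) = 1)
(y(-1) + f(6))*(-441) = (5 + 1)*(-441) = 6*(-441) = -2646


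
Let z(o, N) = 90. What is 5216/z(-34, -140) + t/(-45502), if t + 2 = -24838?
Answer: 59893508/1023795 ≈ 58.501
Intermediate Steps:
t = -24840 (t = -2 - 24838 = -24840)
5216/z(-34, -140) + t/(-45502) = 5216/90 - 24840/(-45502) = 5216*(1/90) - 24840*(-1/45502) = 2608/45 + 12420/22751 = 59893508/1023795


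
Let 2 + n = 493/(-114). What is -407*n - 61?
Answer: 286493/114 ≈ 2513.1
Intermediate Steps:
n = -721/114 (n = -2 + 493/(-114) = -2 + 493*(-1/114) = -2 - 493/114 = -721/114 ≈ -6.3246)
-407*n - 61 = -407*(-721/114) - 61 = 293447/114 - 61 = 286493/114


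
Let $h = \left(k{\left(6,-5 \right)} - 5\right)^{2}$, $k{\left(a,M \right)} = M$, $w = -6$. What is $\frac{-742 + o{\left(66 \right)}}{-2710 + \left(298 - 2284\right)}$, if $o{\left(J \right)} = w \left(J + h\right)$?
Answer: $\frac{869}{2348} \approx 0.3701$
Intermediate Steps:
$h = 100$ ($h = \left(-5 - 5\right)^{2} = \left(-10\right)^{2} = 100$)
$o{\left(J \right)} = -600 - 6 J$ ($o{\left(J \right)} = - 6 \left(J + 100\right) = - 6 \left(100 + J\right) = -600 - 6 J$)
$\frac{-742 + o{\left(66 \right)}}{-2710 + \left(298 - 2284\right)} = \frac{-742 - 996}{-2710 + \left(298 - 2284\right)} = \frac{-742 - 996}{-2710 - 1986} = \frac{-742 - 996}{-4696} = \left(-1738\right) \left(- \frac{1}{4696}\right) = \frac{869}{2348}$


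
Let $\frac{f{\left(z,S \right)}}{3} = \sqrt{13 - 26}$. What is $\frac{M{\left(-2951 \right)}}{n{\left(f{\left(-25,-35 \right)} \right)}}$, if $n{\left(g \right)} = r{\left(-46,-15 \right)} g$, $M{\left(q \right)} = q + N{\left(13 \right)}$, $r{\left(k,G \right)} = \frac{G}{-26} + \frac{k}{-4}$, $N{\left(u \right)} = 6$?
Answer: $\frac{2945 i \sqrt{13}}{471} \approx 22.544 i$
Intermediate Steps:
$f{\left(z,S \right)} = 3 i \sqrt{13}$ ($f{\left(z,S \right)} = 3 \sqrt{13 - 26} = 3 \sqrt{-13} = 3 i \sqrt{13}$)
$r{\left(k,G \right)} = - \frac{k}{4} - \frac{G}{26}$ ($r{\left(k,G \right)} = G \left(- \frac{1}{26}\right) + k \left(- \frac{1}{4}\right) = - \frac{G}{26} - \frac{k}{4} = - \frac{k}{4} - \frac{G}{26}$)
$M{\left(q \right)} = 6 + q$ ($M{\left(q \right)} = q + 6 = 6 + q$)
$n{\left(g \right)} = \frac{157 g}{13}$ ($n{\left(g \right)} = \left(\left(- \frac{1}{4}\right) \left(-46\right) - - \frac{15}{26}\right) g = \left(\frac{23}{2} + \frac{15}{26}\right) g = \frac{157 g}{13}$)
$\frac{M{\left(-2951 \right)}}{n{\left(f{\left(-25,-35 \right)} \right)}} = \frac{6 - 2951}{\frac{157}{13} \cdot 3 i \sqrt{13}} = - \frac{2945}{\frac{471}{13} i \sqrt{13}} = - 2945 \left(- \frac{i \sqrt{13}}{471}\right) = \frac{2945 i \sqrt{13}}{471}$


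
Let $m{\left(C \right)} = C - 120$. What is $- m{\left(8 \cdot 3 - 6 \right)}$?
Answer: $102$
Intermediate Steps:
$m{\left(C \right)} = -120 + C$
$- m{\left(8 \cdot 3 - 6 \right)} = - (-120 + \left(8 \cdot 3 - 6\right)) = - (-120 + \left(24 - 6\right)) = - (-120 + 18) = \left(-1\right) \left(-102\right) = 102$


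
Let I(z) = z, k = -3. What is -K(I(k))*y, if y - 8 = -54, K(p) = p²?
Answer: 414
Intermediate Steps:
y = -46 (y = 8 - 54 = -46)
-K(I(k))*y = -(-3)²*(-46) = -9*(-46) = -1*(-414) = 414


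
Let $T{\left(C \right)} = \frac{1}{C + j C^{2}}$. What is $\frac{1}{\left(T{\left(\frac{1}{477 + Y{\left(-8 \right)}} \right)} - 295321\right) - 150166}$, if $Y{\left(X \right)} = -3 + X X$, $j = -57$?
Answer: $- \frac{481}{213989803} \approx -2.2478 \cdot 10^{-6}$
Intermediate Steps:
$Y{\left(X \right)} = -3 + X^{2}$
$T{\left(C \right)} = \frac{1}{C - 57 C^{2}}$
$\frac{1}{\left(T{\left(\frac{1}{477 + Y{\left(-8 \right)}} \right)} - 295321\right) - 150166} = \frac{1}{\left(\frac{1}{\frac{1}{477 - \left(3 - \left(-8\right)^{2}\right)} \left(1 - \frac{57}{477 - \left(3 - \left(-8\right)^{2}\right)}\right)} - 295321\right) - 150166} = \frac{1}{\left(\frac{1}{\frac{1}{477 + \left(-3 + 64\right)} \left(1 - \frac{57}{477 + \left(-3 + 64\right)}\right)} - 295321\right) - 150166} = \frac{1}{\left(\frac{1}{\frac{1}{477 + 61} \left(1 - \frac{57}{477 + 61}\right)} - 295321\right) - 150166} = \frac{1}{\left(\frac{1}{\frac{1}{538} \left(1 - \frac{57}{538}\right)} - 295321\right) - 150166} = \frac{1}{\left(\frac{\frac{1}{\frac{1}{538}}}{1 - \frac{57}{538}} - 295321\right) - 150166} = \frac{1}{\left(\frac{538}{1 - \frac{57}{538}} - 295321\right) - 150166} = \frac{1}{\left(\frac{538}{\frac{481}{538}} - 295321\right) - 150166} = \frac{1}{\left(538 \cdot \frac{538}{481} - 295321\right) - 150166} = \frac{1}{\left(\frac{289444}{481} - 295321\right) - 150166} = \frac{1}{- \frac{141759957}{481} - 150166} = \frac{1}{- \frac{213989803}{481}} = - \frac{481}{213989803}$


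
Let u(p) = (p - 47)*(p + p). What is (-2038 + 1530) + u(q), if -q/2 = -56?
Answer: 14052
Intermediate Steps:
q = 112 (q = -2*(-56) = 112)
u(p) = 2*p*(-47 + p) (u(p) = (-47 + p)*(2*p) = 2*p*(-47 + p))
(-2038 + 1530) + u(q) = (-2038 + 1530) + 2*112*(-47 + 112) = -508 + 2*112*65 = -508 + 14560 = 14052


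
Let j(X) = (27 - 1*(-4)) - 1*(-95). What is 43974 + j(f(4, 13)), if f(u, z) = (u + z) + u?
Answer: 44100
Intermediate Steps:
f(u, z) = z + 2*u
j(X) = 126 (j(X) = (27 + 4) + 95 = 31 + 95 = 126)
43974 + j(f(4, 13)) = 43974 + 126 = 44100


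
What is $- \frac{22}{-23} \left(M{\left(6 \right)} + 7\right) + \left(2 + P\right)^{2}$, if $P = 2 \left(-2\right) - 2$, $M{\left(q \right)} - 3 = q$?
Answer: $\frac{720}{23} \approx 31.304$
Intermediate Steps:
$M{\left(q \right)} = 3 + q$
$P = -6$ ($P = -4 - 2 = -6$)
$- \frac{22}{-23} \left(M{\left(6 \right)} + 7\right) + \left(2 + P\right)^{2} = - \frac{22}{-23} \left(\left(3 + 6\right) + 7\right) + \left(2 - 6\right)^{2} = \left(-22\right) \left(- \frac{1}{23}\right) \left(9 + 7\right) + \left(-4\right)^{2} = \frac{22}{23} \cdot 16 + 16 = \frac{352}{23} + 16 = \frac{720}{23}$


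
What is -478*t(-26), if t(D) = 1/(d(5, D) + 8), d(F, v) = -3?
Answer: -478/5 ≈ -95.600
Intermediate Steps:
t(D) = ⅕ (t(D) = 1/(-3 + 8) = 1/5 = ⅕)
-478*t(-26) = -478*⅕ = -478/5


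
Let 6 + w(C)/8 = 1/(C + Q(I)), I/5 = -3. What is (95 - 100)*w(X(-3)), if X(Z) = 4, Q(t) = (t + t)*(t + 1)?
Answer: 12715/53 ≈ 239.91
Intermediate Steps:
I = -15 (I = 5*(-3) = -15)
Q(t) = 2*t*(1 + t) (Q(t) = (2*t)*(1 + t) = 2*t*(1 + t))
w(C) = -48 + 8/(420 + C) (w(C) = -48 + 8/(C + 2*(-15)*(1 - 15)) = -48 + 8/(C + 2*(-15)*(-14)) = -48 + 8/(C + 420) = -48 + 8/(420 + C))
(95 - 100)*w(X(-3)) = (95 - 100)*(8*(-2519 - 6*4)/(420 + 4)) = -40*(-2519 - 24)/424 = -40*(-2543)/424 = -5*(-2543/53) = 12715/53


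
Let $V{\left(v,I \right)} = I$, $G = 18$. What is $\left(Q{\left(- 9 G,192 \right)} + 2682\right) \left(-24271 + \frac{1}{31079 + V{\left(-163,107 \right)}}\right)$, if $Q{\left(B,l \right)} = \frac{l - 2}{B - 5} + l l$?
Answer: $- \frac{80623601278980}{84001} \approx -9.5979 \cdot 10^{8}$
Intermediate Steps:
$Q{\left(B,l \right)} = l^{2} + \frac{-2 + l}{-5 + B}$ ($Q{\left(B,l \right)} = \frac{-2 + l}{-5 + B} + l^{2} = l^{2} + \frac{-2 + l}{-5 + B}$)
$\left(Q{\left(- 9 G,192 \right)} + 2682\right) \left(-24271 + \frac{1}{31079 + V{\left(-163,107 \right)}}\right) = \left(\frac{-2 + 192 - 5 \cdot 192^{2} + \left(-9\right) 18 \cdot 192^{2}}{-5 - 162} + 2682\right) \left(-24271 + \frac{1}{31079 + 107}\right) = \left(\frac{-2 + 192 - 184320 - 5971968}{-5 - 162} + 2682\right) \left(-24271 + \frac{1}{31186}\right) = \left(\frac{-2 + 192 - 184320 - 5971968}{-167} + 2682\right) \left(-24271 + \frac{1}{31186}\right) = \left(\left(- \frac{1}{167}\right) \left(-6156098\right) + 2682\right) \left(- \frac{756915405}{31186}\right) = \left(\frac{6156098}{167} + 2682\right) \left(- \frac{756915405}{31186}\right) = \frac{6603992}{167} \left(- \frac{756915405}{31186}\right) = - \frac{80623601278980}{84001}$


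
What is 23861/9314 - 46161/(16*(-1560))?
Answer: 170919019/38746240 ≈ 4.4112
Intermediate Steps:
23861/9314 - 46161/(16*(-1560)) = 23861*(1/9314) - 46161/(-24960) = 23861/9314 - 46161*(-1/24960) = 23861/9314 + 15387/8320 = 170919019/38746240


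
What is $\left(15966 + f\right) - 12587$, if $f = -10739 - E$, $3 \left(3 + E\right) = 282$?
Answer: $-7451$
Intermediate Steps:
$E = 91$ ($E = -3 + \frac{1}{3} \cdot 282 = -3 + 94 = 91$)
$f = -10830$ ($f = -10739 - 91 = -10830$)
$\left(15966 + f\right) - 12587 = \left(15966 - 10830\right) - 12587 = 5136 - 12587 = -7451$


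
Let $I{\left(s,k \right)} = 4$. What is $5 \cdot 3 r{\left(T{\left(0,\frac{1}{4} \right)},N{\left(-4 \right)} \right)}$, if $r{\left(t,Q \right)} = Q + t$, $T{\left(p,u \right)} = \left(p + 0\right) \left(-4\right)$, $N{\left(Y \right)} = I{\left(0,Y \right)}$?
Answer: $60$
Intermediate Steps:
$N{\left(Y \right)} = 4$
$T{\left(p,u \right)} = - 4 p$ ($T{\left(p,u \right)} = p \left(-4\right) = - 4 p$)
$5 \cdot 3 r{\left(T{\left(0,\frac{1}{4} \right)},N{\left(-4 \right)} \right)} = 5 \cdot 3 \left(4 - 0\right) = 15 \left(4 + 0\right) = 15 \cdot 4 = 60$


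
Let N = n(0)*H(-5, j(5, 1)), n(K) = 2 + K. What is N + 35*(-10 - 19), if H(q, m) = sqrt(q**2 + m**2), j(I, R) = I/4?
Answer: -1015 + 5*sqrt(17)/2 ≈ -1004.7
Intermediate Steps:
j(I, R) = I/4 (j(I, R) = I*(1/4) = I/4)
H(q, m) = sqrt(m**2 + q**2)
N = 5*sqrt(17)/2 (N = (2 + 0)*sqrt(((1/4)*5)**2 + (-5)**2) = 2*sqrt((5/4)**2 + 25) = 2*sqrt(25/16 + 25) = 2*sqrt(425/16) = 2*(5*sqrt(17)/4) = 5*sqrt(17)/2 ≈ 10.308)
N + 35*(-10 - 19) = 5*sqrt(17)/2 + 35*(-10 - 19) = 5*sqrt(17)/2 + 35*(-29) = 5*sqrt(17)/2 - 1015 = -1015 + 5*sqrt(17)/2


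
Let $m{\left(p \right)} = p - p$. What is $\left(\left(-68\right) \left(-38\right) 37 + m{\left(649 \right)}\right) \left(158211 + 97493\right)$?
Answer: $24447348032$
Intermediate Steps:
$m{\left(p \right)} = 0$
$\left(\left(-68\right) \left(-38\right) 37 + m{\left(649 \right)}\right) \left(158211 + 97493\right) = \left(\left(-68\right) \left(-38\right) 37 + 0\right) \left(158211 + 97493\right) = \left(2584 \cdot 37 + 0\right) 255704 = \left(95608 + 0\right) 255704 = 95608 \cdot 255704 = 24447348032$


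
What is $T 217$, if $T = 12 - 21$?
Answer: $-1953$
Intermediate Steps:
$T = -9$ ($T = 12 - 21 = -9$)
$T 217 = \left(-9\right) 217 = -1953$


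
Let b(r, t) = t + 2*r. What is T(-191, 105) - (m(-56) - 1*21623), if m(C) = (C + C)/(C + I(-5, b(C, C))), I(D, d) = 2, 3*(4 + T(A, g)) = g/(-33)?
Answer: 6419912/297 ≈ 21616.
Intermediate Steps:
T(A, g) = -4 - g/99 (T(A, g) = -4 + (g/(-33))/3 = -4 + (g*(-1/33))/3 = -4 + (-g/33)/3 = -4 - g/99)
m(C) = 2*C/(2 + C) (m(C) = (C + C)/(C + 2) = (2*C)/(2 + C) = 2*C/(2 + C))
T(-191, 105) - (m(-56) - 1*21623) = (-4 - 1/99*105) - (2*(-56)/(2 - 56) - 1*21623) = (-4 - 35/33) - (2*(-56)/(-54) - 21623) = -167/33 - (2*(-56)*(-1/54) - 21623) = -167/33 - (56/27 - 21623) = -167/33 - 1*(-583765/27) = -167/33 + 583765/27 = 6419912/297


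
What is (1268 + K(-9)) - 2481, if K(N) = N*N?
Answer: -1132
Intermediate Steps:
K(N) = N²
(1268 + K(-9)) - 2481 = (1268 + (-9)²) - 2481 = (1268 + 81) - 2481 = 1349 - 2481 = -1132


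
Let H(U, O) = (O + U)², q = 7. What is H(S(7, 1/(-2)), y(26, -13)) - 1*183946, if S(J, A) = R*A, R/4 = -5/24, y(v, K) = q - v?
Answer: -26438495/144 ≈ -1.8360e+5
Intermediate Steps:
y(v, K) = 7 - v
R = -⅚ (R = 4*(-5/24) = -⅚ ≈ -0.83333)
S(J, A) = -5*A/6
H(S(7, 1/(-2)), y(26, -13)) - 1*183946 = ((7 - 1*26) - ⅚/(-2))² - 1*183946 = ((7 - 26) - ⅚*(-½))² - 183946 = (-19 + 5/12)² - 183946 = (-223/12)² - 183946 = 49729/144 - 183946 = -26438495/144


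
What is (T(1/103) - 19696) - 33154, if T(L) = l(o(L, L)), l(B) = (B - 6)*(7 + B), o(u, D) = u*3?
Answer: -561130910/10609 ≈ -52892.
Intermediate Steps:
o(u, D) = 3*u
l(B) = (-6 + B)*(7 + B)
T(L) = -42 + 3*L + 9*L² (T(L) = -42 + 3*L + (3*L)² = -42 + 3*L + 9*L²)
(T(1/103) - 19696) - 33154 = ((-42 + 3/103 + 9*(1/103)²) - 19696) - 33154 = ((-42 + 3*(1/103) + 9*(1/103)²) - 19696) - 33154 = ((-42 + 3/103 + 9*(1/10609)) - 19696) - 33154 = ((-42 + 3/103 + 9/10609) - 19696) - 33154 = (-445260/10609 - 19696) - 33154 = -209400124/10609 - 33154 = -561130910/10609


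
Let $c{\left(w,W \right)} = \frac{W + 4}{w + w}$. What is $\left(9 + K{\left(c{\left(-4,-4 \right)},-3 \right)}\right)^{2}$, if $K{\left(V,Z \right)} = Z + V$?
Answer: $36$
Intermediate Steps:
$c{\left(w,W \right)} = \frac{4 + W}{2 w}$
$K{\left(V,Z \right)} = V + Z$
$\left(9 + K{\left(c{\left(-4,-4 \right)},-3 \right)}\right)^{2} = \left(9 - \left(3 - \frac{4 - 4}{2 \left(-4\right)}\right)\right)^{2} = \left(9 - \left(3 + \frac{1}{8} \cdot 0\right)\right)^{2} = \left(9 + \left(0 - 3\right)\right)^{2} = \left(9 - 3\right)^{2} = 6^{2} = 36$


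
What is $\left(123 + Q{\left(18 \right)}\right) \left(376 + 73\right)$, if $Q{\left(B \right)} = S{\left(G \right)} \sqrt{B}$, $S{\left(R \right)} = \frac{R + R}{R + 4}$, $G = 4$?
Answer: $55227 + 1347 \sqrt{2} \approx 57132.0$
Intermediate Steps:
$S{\left(R \right)} = \frac{2 R}{4 + R}$
$Q{\left(B \right)} = \sqrt{B}$ ($Q{\left(B \right)} = 2 \cdot 4 \frac{1}{4 + 4} \sqrt{B} = 2 \cdot 4 \cdot \frac{1}{8} \sqrt{B} = 1 \sqrt{B} = \sqrt{B}$)
$\left(123 + Q{\left(18 \right)}\right) \left(376 + 73\right) = \left(123 + \sqrt{18}\right) \left(376 + 73\right) = \left(123 + 3 \sqrt{2}\right) 449 = 55227 + 1347 \sqrt{2}$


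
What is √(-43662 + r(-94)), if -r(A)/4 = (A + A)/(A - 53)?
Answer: I*√19257198/21 ≈ 208.97*I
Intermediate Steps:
r(A) = -8*A/(-53 + A) (r(A) = -4*(A + A)/(A - 53) = -4*2*A/(-53 + A) = -8*A/(-53 + A))
√(-43662 + r(-94)) = √(-43662 - 8*(-94)/(-53 - 94)) = √(-43662 - 8*(-94)/(-147)) = √(-43662 - 8*(-94)*(-1/147)) = √(-43662 - 752/147) = √(-6419066/147) = I*√19257198/21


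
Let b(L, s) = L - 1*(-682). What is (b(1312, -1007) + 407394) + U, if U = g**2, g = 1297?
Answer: 2091597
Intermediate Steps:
U = 1682209 (U = 1297**2 = 1682209)
b(L, s) = 682 + L (b(L, s) = L + 682 = 682 + L)
(b(1312, -1007) + 407394) + U = ((682 + 1312) + 407394) + 1682209 = (1994 + 407394) + 1682209 = 409388 + 1682209 = 2091597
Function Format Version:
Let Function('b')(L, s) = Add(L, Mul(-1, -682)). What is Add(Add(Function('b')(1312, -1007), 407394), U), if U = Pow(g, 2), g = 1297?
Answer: 2091597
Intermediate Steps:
U = 1682209 (U = Pow(1297, 2) = 1682209)
Function('b')(L, s) = Add(682, L) (Function('b')(L, s) = Add(L, 682) = Add(682, L))
Add(Add(Function('b')(1312, -1007), 407394), U) = Add(Add(Add(682, 1312), 407394), 1682209) = Add(Add(1994, 407394), 1682209) = Add(409388, 1682209) = 2091597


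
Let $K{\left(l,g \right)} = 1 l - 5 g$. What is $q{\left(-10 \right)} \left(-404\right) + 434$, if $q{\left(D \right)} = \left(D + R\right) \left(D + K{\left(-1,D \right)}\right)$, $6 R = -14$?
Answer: $194758$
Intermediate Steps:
$K{\left(l,g \right)} = l - 5 g$
$R = - \frac{7}{3}$ ($R = \frac{1}{6} \left(-14\right) = - \frac{7}{3} \approx -2.3333$)
$q{\left(D \right)} = \left(-1 - 4 D\right) \left(- \frac{7}{3} + D\right)$ ($q{\left(D \right)} = \left(D - \frac{7}{3}\right) \left(D - \left(1 + 5 D\right)\right) = \left(- \frac{7}{3} + D\right) \left(-1 - 4 D\right) = \left(-1 - 4 D\right) \left(- \frac{7}{3} + D\right)$)
$q{\left(-10 \right)} \left(-404\right) + 434 = \left(\frac{7}{3} - 4 \left(-10\right)^{2} + \frac{25}{3} \left(-10\right)\right) \left(-404\right) + 434 = \left(\frac{7}{3} - 400 - \frac{250}{3}\right) \left(-404\right) + 434 = \left(-481\right) \left(-404\right) + 434 = 194324 + 434 = 194758$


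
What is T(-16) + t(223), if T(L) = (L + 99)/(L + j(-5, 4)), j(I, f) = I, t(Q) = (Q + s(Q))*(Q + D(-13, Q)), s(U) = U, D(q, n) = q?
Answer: 1966777/21 ≈ 93656.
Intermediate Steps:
t(Q) = 2*Q*(-13 + Q) (t(Q) = (Q + Q)*(Q - 13) = (2*Q)*(-13 + Q) = 2*Q*(-13 + Q))
T(L) = (99 + L)/(-5 + L) (T(L) = (L + 99)/(L - 5) = (99 + L)/(-5 + L))
T(-16) + t(223) = (99 - 16)/(-5 - 16) + 2*223*(-13 + 223) = 83/(-21) + 2*223*210 = -1/21*83 + 93660 = -83/21 + 93660 = 1966777/21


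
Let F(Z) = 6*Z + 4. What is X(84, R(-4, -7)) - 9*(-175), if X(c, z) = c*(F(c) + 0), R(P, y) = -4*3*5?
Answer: 44247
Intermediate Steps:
R(P, y) = -60 (R(P, y) = -12*5 = -60)
F(Z) = 4 + 6*Z
X(c, z) = c*(4 + 6*c) (X(c, z) = c*((4 + 6*c) + 0) = c*(4 + 6*c))
X(84, R(-4, -7)) - 9*(-175) = 2*84*(2 + 3*84) - 9*(-175) = 2*84*(2 + 252) - 1*(-1575) = 2*84*254 + 1575 = 42672 + 1575 = 44247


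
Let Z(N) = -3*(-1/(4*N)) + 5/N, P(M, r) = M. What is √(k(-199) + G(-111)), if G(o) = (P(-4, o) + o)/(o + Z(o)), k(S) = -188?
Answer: 4*I*√28409016962/49307 ≈ 13.673*I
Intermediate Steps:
Z(N) = 23/(4*N) (Z(N) = -(-3)/(4*N) + 5/N = 3/(4*N) + 5/N = 23/(4*N))
G(o) = (-4 + o)/(o + 23/(4*o))
√(k(-199) + G(-111)) = √(-188 + 4*(-111)*(-4 - 111)/(23 + 4*(-111)²)) = √(-188 + 4*(-111)*(-115)/(23 + 4*12321)) = √(-188 + 4*(-111)*(-115)/(23 + 49284)) = √(-188 + 4*(-111)*(-115)/49307) = √(-188 + 4*(-111)*(1/49307)*(-115)) = √(-188 + 51060/49307) = √(-9218656/49307) = 4*I*√28409016962/49307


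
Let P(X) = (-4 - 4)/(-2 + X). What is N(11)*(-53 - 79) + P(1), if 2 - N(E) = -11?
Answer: -1708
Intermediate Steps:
N(E) = 13 (N(E) = 2 - 1*(-11) = 2 + 11 = 13)
P(X) = -8/(-2 + X)
N(11)*(-53 - 79) + P(1) = 13*(-53 - 79) - 8/(-2 + 1) = 13*(-132) - 8/(-1) = -1716 - 8*(-1) = -1716 + 8 = -1708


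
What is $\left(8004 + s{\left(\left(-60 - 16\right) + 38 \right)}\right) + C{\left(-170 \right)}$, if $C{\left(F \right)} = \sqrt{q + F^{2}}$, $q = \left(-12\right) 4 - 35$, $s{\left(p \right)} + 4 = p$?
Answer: $7962 + \sqrt{28817} \approx 8131.8$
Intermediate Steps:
$s{\left(p \right)} = -4 + p$
$q = -83$ ($q = -48 - 35 = -83$)
$C{\left(F \right)} = \sqrt{-83 + F^{2}}$
$\left(8004 + s{\left(\left(-60 - 16\right) + 38 \right)}\right) + C{\left(-170 \right)} = \left(8004 + \left(-4 + \left(\left(-60 - 16\right) + 38\right)\right)\right) + \sqrt{-83 + \left(-170\right)^{2}} = \left(8004 + \left(-4 + \left(-76 + 38\right)\right)\right) + \sqrt{-83 + 28900} = \left(8004 - 42\right) + \sqrt{28817} = 7962 + \sqrt{28817}$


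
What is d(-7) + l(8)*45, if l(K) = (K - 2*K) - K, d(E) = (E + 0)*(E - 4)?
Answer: -643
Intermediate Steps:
d(E) = E*(-4 + E)
l(K) = -2*K (l(K) = -K - K = -2*K)
d(-7) + l(8)*45 = -7*(-4 - 7) - 2*8*45 = -7*(-11) - 16*45 = 77 - 720 = -643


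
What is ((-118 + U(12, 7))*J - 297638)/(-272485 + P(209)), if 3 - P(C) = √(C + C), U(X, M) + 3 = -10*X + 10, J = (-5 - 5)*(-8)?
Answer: 43068232438/37123219953 - 158059*√418/37123219953 ≈ 1.1601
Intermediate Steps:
J = 80 (J = -10*(-8) = 80)
U(X, M) = 7 - 10*X (U(X, M) = -3 + (-10*X + 10) = -3 + (10 - 10*X) = 7 - 10*X)
P(C) = 3 - √2*√C (P(C) = 3 - √(C + C) = 3 - √(2*C) = 3 - √2*√C)
((-118 + U(12, 7))*J - 297638)/(-272485 + P(209)) = ((-118 + (7 - 10*12))*80 - 297638)/(-272485 + (3 - √2*√209)) = ((-118 + (7 - 120))*80 - 297638)/(-272485 + (3 - √418)) = ((-118 - 113)*80 - 297638)/(-272482 - √418) = (-231*80 - 297638)/(-272482 - √418) = (-18480 - 297638)/(-272482 - √418) = -316118/(-272482 - √418)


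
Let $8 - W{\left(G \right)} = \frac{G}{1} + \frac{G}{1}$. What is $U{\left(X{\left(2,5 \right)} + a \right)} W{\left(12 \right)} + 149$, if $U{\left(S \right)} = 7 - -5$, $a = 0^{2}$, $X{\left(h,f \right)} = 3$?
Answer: $-43$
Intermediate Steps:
$a = 0$
$W{\left(G \right)} = 8 - 2 G$ ($W{\left(G \right)} = 8 - \left(\frac{G}{1} + \frac{G}{1}\right) = 8 - \left(G 1 + G 1\right) = 8 - \left(G + G\right) = 8 - 2 G$)
$U{\left(S \right)} = 12$ ($U{\left(S \right)} = 7 + 5 = 12$)
$U{\left(X{\left(2,5 \right)} + a \right)} W{\left(12 \right)} + 149 = 12 \left(8 - 24\right) + 149 = 12 \left(-16\right) + 149 = -192 + 149 = -43$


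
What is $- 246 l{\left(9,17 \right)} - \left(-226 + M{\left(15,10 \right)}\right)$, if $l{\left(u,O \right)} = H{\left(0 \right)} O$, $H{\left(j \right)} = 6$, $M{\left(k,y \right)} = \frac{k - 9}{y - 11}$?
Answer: $-24860$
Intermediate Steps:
$M{\left(k,y \right)} = \frac{-9 + k}{-11 + y}$
$l{\left(u,O \right)} = 6 O$
$- 246 l{\left(9,17 \right)} - \left(-226 + M{\left(15,10 \right)}\right) = - 246 \cdot 6 \cdot 17 + \left(226 - \frac{-9 + 15}{-11 + 10}\right) = \left(-246\right) 102 + \left(226 - \frac{1}{-1} \cdot 6\right) = -25092 + \left(226 - \left(-1\right) 6\right) = -25092 + \left(226 - -6\right) = -25092 + \left(226 + 6\right) = -25092 + 232 = -24860$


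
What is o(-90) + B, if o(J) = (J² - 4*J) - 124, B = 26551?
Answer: 34887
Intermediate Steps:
o(J) = -124 + J² - 4*J
o(-90) + B = (-124 + (-90)² - 4*(-90)) + 26551 = (-124 + 8100 + 360) + 26551 = 8336 + 26551 = 34887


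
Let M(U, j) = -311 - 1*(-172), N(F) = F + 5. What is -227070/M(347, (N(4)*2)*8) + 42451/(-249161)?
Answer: 56571087581/34633379 ≈ 1633.4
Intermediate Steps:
N(F) = 5 + F
M(U, j) = -139 (M(U, j) = -311 + 172 = -139)
-227070/M(347, (N(4)*2)*8) + 42451/(-249161) = -227070/(-139) + 42451/(-249161) = -227070*(-1/139) + 42451*(-1/249161) = 227070/139 - 42451/249161 = 56571087581/34633379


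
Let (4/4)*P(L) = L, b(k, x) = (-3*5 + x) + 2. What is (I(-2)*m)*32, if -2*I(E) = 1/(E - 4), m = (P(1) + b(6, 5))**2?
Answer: 392/3 ≈ 130.67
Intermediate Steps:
b(k, x) = -13 + x (b(k, x) = (-15 + x) + 2 = -13 + x)
P(L) = L
m = 49 (m = (1 + (-13 + 5))**2 = (1 - 8)**2 = (-7)**2 = 49)
I(E) = -1/(2*(-4 + E)) (I(E) = -1/(2*(E - 4)) = -1/(2*(-4 + E)))
(I(-2)*m)*32 = (-1/(-8 + 2*(-2))*49)*32 = (-1/(-8 - 4)*49)*32 = (-1/(-12)*49)*32 = (-1*(-1/12)*49)*32 = ((1/12)*49)*32 = (49/12)*32 = 392/3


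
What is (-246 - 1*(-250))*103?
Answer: 412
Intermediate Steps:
(-246 - 1*(-250))*103 = (-246 + 250)*103 = 4*103 = 412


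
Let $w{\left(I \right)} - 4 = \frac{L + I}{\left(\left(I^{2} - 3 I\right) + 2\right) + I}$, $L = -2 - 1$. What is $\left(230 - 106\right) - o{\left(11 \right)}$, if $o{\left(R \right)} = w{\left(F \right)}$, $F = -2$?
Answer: $\frac{241}{2} \approx 120.5$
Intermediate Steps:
$L = -3$
$w{\left(I \right)} = 4 + \frac{-3 + I}{2 + I^{2} - 2 I}$ ($w{\left(I \right)} = 4 + \frac{-3 + I}{\left(\left(I^{2} - 3 I\right) + 2\right) + I} = 4 + \frac{-3 + I}{\left(2 + I^{2} - 3 I\right) + I} = 4 + \frac{-3 + I}{2 + I^{2} - 2 I}$)
$o{\left(R \right)} = \frac{7}{2}$ ($o{\left(R \right)} = \frac{5 - -14 + 4 \left(-2\right)^{2}}{2 + \left(-2\right)^{2} - -4} = \frac{5 + 14 + 4 \cdot 4}{2 + 4 + 4} = \frac{5 + 14 + 16}{10} = \frac{1}{10} \cdot 35 = \frac{7}{2}$)
$\left(230 - 106\right) - o{\left(11 \right)} = \left(230 - 106\right) - \frac{7}{2} = 124 - \frac{7}{2} = \frac{241}{2}$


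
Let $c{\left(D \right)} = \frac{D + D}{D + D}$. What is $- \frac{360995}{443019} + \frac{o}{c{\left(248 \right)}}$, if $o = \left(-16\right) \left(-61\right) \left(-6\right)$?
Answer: $- \frac{2594680259}{443019} \approx -5856.8$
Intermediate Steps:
$c{\left(D \right)} = 1$ ($c{\left(D \right)} = \frac{2 D}{2 D} = 2 D \frac{1}{2 D} = 1$)
$o = -5856$ ($o = 976 \left(-6\right) = -5856$)
$- \frac{360995}{443019} + \frac{o}{c{\left(248 \right)}} = - \frac{360995}{443019} - \frac{5856}{1} = \left(-360995\right) \frac{1}{443019} - 5856 = - \frac{360995}{443019} - 5856 = - \frac{2594680259}{443019}$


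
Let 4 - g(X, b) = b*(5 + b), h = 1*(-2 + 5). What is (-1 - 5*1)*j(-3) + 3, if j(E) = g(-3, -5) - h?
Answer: -3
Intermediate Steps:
h = 3 (h = 1*3 = 3)
g(X, b) = 4 - b*(5 + b)
j(E) = 1 (j(E) = (4 - 1*(-5)² - 5*(-5)) - 1*3 = (4 - 1*25 + 25) - 3 = (4 - 25 + 25) - 3 = 4 - 3 = 1)
(-1 - 5*1)*j(-3) + 3 = (-1 - 5*1)*1 + 3 = (-1 - 5)*1 + 3 = -6*1 + 3 = -6 + 3 = -3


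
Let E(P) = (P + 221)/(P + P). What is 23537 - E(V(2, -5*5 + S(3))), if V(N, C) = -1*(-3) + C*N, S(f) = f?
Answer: 965107/41 ≈ 23539.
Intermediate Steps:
V(N, C) = 3 + C*N
E(P) = (221 + P)/(2*P) (E(P) = (221 + P)/((2*P)) = (221 + P)*(1/(2*P)) = (221 + P)/(2*P))
23537 - E(V(2, -5*5 + S(3))) = 23537 - (221 + (3 + (-5*5 + 3)*2))/(2*(3 + (-5*5 + 3)*2)) = 23537 - (221 + (3 + (-25 + 3)*2))/(2*(3 + (-25 + 3)*2)) = 23537 - (221 + (3 - 22*2))/(2*(3 - 22*2)) = 23537 - (221 + (3 - 44))/(2*(3 - 44)) = 23537 - (221 - 41)/(2*(-41)) = 23537 - (-1)*180/(2*41) = 23537 - 1*(-90/41) = 23537 + 90/41 = 965107/41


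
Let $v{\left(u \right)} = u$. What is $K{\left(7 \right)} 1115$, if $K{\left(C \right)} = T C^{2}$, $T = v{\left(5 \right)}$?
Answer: $273175$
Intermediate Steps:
$T = 5$
$K{\left(C \right)} = 5 C^{2}$
$K{\left(7 \right)} 1115 = 5 \cdot 7^{2} \cdot 1115 = 5 \cdot 49 \cdot 1115 = 245 \cdot 1115 = 273175$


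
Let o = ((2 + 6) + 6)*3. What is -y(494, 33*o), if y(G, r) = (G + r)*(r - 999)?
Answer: -727560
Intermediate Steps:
o = 42 (o = (8 + 6)*3 = 14*3 = 42)
y(G, r) = (-999 + r)*(G + r) (y(G, r) = (G + r)*(-999 + r) = (-999 + r)*(G + r))
-y(494, 33*o) = -((33*42)**2 - 999*494 - 32967*42 + 494*(33*42)) = -(1386**2 - 493506 - 999*1386 + 494*1386) = -(1920996 - 493506 - 1384614 + 684684) = -1*727560 = -727560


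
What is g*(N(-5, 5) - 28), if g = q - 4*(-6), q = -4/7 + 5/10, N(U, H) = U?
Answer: -11055/14 ≈ -789.64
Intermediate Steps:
q = -1/14 (q = -4*⅐ + 5*(⅒) = -4/7 + ½ = -1/14 ≈ -0.071429)
g = 335/14 (g = -1/14 - 4*(-6) = -1/14 - 1*(-24) = -1/14 + 24 = 335/14 ≈ 23.929)
g*(N(-5, 5) - 28) = 335*(-5 - 28)/14 = (335/14)*(-33) = -11055/14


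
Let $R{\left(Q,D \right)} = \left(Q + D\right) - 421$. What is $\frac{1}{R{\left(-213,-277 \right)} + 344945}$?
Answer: $\frac{1}{344034} \approx 2.9067 \cdot 10^{-6}$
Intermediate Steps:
$R{\left(Q,D \right)} = -421 + D + Q$ ($R{\left(Q,D \right)} = \left(D + Q\right) - 421 = -421 + D + Q$)
$\frac{1}{R{\left(-213,-277 \right)} + 344945} = \frac{1}{\left(-421 - 277 - 213\right) + 344945} = \frac{1}{-911 + 344945} = \frac{1}{344034}$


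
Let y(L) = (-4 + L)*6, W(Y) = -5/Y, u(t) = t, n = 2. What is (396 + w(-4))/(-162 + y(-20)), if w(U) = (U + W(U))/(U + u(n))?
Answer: -187/144 ≈ -1.2986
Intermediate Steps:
y(L) = -24 + 6*L
w(U) = (U - 5/U)/(2 + U) (w(U) = (U - 5/U)/(U + 2) = (U - 5/U)/(2 + U))
(396 + w(-4))/(-162 + y(-20)) = (396 + (-5 + (-4)**2)/((-4)*(2 - 4)))/(-162 + (-24 + 6*(-20))) = (396 - 1/4*(-5 + 16)/(-2))/(-162 + (-24 - 120)) = (396 - 1/4*(-1/2)*11)/(-162 - 144) = (396 + 11/8)/(-306) = (3179/8)*(-1/306) = -187/144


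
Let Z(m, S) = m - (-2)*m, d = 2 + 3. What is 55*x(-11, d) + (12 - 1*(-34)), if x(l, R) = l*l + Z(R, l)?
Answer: 7526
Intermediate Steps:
d = 5
Z(m, S) = 3*m (Z(m, S) = m + 2*m = 3*m)
x(l, R) = l² + 3*R (x(l, R) = l*l + 3*R = l² + 3*R)
55*x(-11, d) + (12 - 1*(-34)) = 55*((-11)² + 3*5) + (12 - 1*(-34)) = 55*(121 + 15) + (12 + 34) = 55*136 + 46 = 7480 + 46 = 7526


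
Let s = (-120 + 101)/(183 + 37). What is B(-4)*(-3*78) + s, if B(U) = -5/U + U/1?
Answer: 141551/220 ≈ 643.41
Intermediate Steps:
s = -19/220 ≈ -0.086364
B(U) = U - 5/U (B(U) = -5/U + U*1 = -5/U + U = U - 5/U)
B(-4)*(-3*78) + s = (-4 - 5/(-4))*(-3*78) - 19/220 = (-4 - 5*(-1/4))*(-234) - 19/220 = (-4 + 5/4)*(-234) - 19/220 = -11/4*(-234) - 19/220 = 1287/2 - 19/220 = 141551/220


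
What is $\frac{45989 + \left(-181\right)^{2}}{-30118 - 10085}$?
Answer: $- \frac{8750}{4467} \approx -1.9588$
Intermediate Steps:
$\frac{45989 + \left(-181\right)^{2}}{-30118 - 10085} = \frac{45989 + 32761}{-40203} = 78750 \left(- \frac{1}{40203}\right) = - \frac{8750}{4467}$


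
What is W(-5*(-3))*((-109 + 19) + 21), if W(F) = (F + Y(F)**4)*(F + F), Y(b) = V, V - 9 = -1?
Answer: -8509770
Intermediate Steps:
V = 8 (V = 9 - 1 = 8)
Y(b) = 8
W(F) = 2*F*(4096 + F) (W(F) = (F + 8**4)*(F + F) = (F + 4096)*(2*F) = (4096 + F)*(2*F) = 2*F*(4096 + F))
W(-5*(-3))*((-109 + 19) + 21) = (2*(-5*(-3))*(4096 - 5*(-3)))*((-109 + 19) + 21) = (2*15*(4096 + 15))*(-90 + 21) = (2*15*4111)*(-69) = 123330*(-69) = -8509770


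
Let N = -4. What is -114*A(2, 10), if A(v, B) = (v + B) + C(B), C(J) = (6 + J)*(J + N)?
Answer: -12312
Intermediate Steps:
C(J) = (-4 + J)*(6 + J) (C(J) = (6 + J)*(J - 4) = (6 + J)*(-4 + J) = (-4 + J)*(6 + J))
A(v, B) = -24 + v + B**2 + 3*B (A(v, B) = (v + B) + (-24 + B**2 + 2*B) = (B + v) + (-24 + B**2 + 2*B) = -24 + v + B**2 + 3*B)
-114*A(2, 10) = -114*(-24 + 2 + 10**2 + 3*10) = -114*(-24 + 2 + 100 + 30) = -114*108 = -12312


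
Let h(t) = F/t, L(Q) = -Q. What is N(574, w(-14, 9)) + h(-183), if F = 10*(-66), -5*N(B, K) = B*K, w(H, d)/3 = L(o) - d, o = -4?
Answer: 105262/61 ≈ 1725.6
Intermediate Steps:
w(H, d) = 12 - 3*d (w(H, d) = 3*(-1*(-4) - d) = 3*(4 - d) = 12 - 3*d)
N(B, K) = -B*K/5
F = -660
h(t) = -660/t
N(574, w(-14, 9)) + h(-183) = -1/5*574*(12 - 3*9) - 660/(-183) = -1/5*574*(12 - 27) - 660*(-1/183) = -1/5*574*(-15) + 220/61 = 1722 + 220/61 = 105262/61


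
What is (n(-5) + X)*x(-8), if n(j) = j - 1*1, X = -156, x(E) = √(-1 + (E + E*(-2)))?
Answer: -162*√7 ≈ -428.61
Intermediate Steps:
x(E) = √(-1 - E) (x(E) = √(-1 + (E - 2*E)) = √(-1 - E))
n(j) = -1 + j (n(j) = j - 1 = -1 + j)
(n(-5) + X)*x(-8) = ((-1 - 5) - 156)*√(-1 - 1*(-8)) = (-6 - 156)*√(-1 + 8) = -162*√7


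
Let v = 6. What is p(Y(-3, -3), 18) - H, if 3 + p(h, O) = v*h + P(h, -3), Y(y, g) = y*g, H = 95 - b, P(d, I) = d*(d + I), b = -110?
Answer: -100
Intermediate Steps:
P(d, I) = d*(I + d)
H = 205 (H = 95 - 1*(-110) = 95 + 110 = 205)
Y(y, g) = g*y
p(h, O) = -3 + 6*h + h*(-3 + h) (p(h, O) = -3 + (6*h + h*(-3 + h)) = -3 + 6*h + h*(-3 + h))
p(Y(-3, -3), 18) - H = (-3 + (-3*(-3))² + 3*(-3*(-3))) - 1*205 = (-3 + 9² + 3*9) - 205 = (-3 + 81 + 27) - 205 = 105 - 205 = -100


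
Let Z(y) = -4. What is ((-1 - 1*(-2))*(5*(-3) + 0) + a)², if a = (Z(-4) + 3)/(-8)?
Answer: 14161/64 ≈ 221.27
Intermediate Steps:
a = ⅛ (a = (-4 + 3)/(-8) = -1*(-⅛) = ⅛ ≈ 0.12500)
((-1 - 1*(-2))*(5*(-3) + 0) + a)² = ((-1 - 1*(-2))*(5*(-3) + 0) + ⅛)² = ((-1 + 2)*(-15 + 0) + ⅛)² = (1*(-15) + ⅛)² = (-15 + ⅛)² = (-119/8)² = 14161/64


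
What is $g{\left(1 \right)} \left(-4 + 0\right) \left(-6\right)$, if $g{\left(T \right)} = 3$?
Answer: $72$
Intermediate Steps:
$g{\left(1 \right)} \left(-4 + 0\right) \left(-6\right) = 3 \left(-4 + 0\right) \left(-6\right) = 3 \left(-4\right) \left(-6\right) = \left(-12\right) \left(-6\right) = 72$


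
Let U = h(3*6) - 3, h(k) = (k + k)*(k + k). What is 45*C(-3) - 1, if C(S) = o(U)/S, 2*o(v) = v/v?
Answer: -17/2 ≈ -8.5000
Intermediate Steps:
h(k) = 4*k² (h(k) = (2*k)*(2*k) = 4*k²)
U = 1293 (U = 4*(3*6)² - 3 = 4*18² - 3 = 4*324 - 3 = 1296 - 3 = 1293)
o(v) = ½ (o(v) = (v/v)/2 = (½)*1 = ½)
C(S) = 1/(2*S)
45*C(-3) - 1 = 45*((½)/(-3)) - 1 = 45*((½)*(-⅓)) - 1 = 45*(-⅙) - 1 = -15/2 - 1 = -17/2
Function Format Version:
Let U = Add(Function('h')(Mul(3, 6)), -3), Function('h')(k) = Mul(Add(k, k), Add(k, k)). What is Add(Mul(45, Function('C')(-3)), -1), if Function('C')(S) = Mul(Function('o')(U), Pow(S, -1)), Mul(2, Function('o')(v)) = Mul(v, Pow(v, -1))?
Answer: Rational(-17, 2) ≈ -8.5000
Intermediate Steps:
Function('h')(k) = Mul(4, Pow(k, 2)) (Function('h')(k) = Mul(Mul(2, k), Mul(2, k)) = Mul(4, Pow(k, 2)))
U = 1293 (U = Add(Mul(4, Pow(Mul(3, 6), 2)), -3) = Add(Mul(4, Pow(18, 2)), -3) = Add(Mul(4, 324), -3) = Add(1296, -3) = 1293)
Function('o')(v) = Rational(1, 2) (Function('o')(v) = Mul(Rational(1, 2), Mul(v, Pow(v, -1))) = Mul(Rational(1, 2), 1) = Rational(1, 2))
Function('C')(S) = Mul(Rational(1, 2), Pow(S, -1))
Add(Mul(45, Function('C')(-3)), -1) = Add(Mul(45, Mul(Rational(1, 2), Pow(-3, -1))), -1) = Add(Mul(45, Mul(Rational(1, 2), Rational(-1, 3))), -1) = Add(Mul(45, Rational(-1, 6)), -1) = Add(Rational(-15, 2), -1) = Rational(-17, 2)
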